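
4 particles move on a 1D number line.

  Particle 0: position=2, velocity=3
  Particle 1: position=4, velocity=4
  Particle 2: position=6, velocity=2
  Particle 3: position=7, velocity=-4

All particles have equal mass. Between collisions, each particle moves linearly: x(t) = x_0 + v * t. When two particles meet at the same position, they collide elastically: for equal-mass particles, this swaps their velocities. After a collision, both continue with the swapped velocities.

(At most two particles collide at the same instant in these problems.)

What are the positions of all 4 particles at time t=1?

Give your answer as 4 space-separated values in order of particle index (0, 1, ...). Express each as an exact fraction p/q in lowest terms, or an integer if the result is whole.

Answer: 3 5 8 8

Derivation:
Collision at t=1/6: particles 2 and 3 swap velocities; positions: p0=5/2 p1=14/3 p2=19/3 p3=19/3; velocities now: v0=3 v1=4 v2=-4 v3=2
Collision at t=3/8: particles 1 and 2 swap velocities; positions: p0=25/8 p1=11/2 p2=11/2 p3=27/4; velocities now: v0=3 v1=-4 v2=4 v3=2
Collision at t=5/7: particles 0 and 1 swap velocities; positions: p0=29/7 p1=29/7 p2=48/7 p3=52/7; velocities now: v0=-4 v1=3 v2=4 v3=2
Collision at t=1: particles 2 and 3 swap velocities; positions: p0=3 p1=5 p2=8 p3=8; velocities now: v0=-4 v1=3 v2=2 v3=4
Advance to t=1 (no further collisions before then); velocities: v0=-4 v1=3 v2=2 v3=4; positions = 3 5 8 8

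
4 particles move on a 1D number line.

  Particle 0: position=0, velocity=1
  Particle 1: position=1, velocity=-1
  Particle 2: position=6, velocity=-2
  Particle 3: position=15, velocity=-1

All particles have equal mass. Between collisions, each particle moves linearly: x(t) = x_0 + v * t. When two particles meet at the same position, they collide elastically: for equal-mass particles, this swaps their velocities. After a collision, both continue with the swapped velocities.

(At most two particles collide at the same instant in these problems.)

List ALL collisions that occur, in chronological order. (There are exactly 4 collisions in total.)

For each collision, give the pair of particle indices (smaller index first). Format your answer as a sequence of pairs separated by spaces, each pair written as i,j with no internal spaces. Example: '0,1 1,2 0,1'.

Collision at t=1/2: particles 0 and 1 swap velocities; positions: p0=1/2 p1=1/2 p2=5 p3=29/2; velocities now: v0=-1 v1=1 v2=-2 v3=-1
Collision at t=2: particles 1 and 2 swap velocities; positions: p0=-1 p1=2 p2=2 p3=13; velocities now: v0=-1 v1=-2 v2=1 v3=-1
Collision at t=5: particles 0 and 1 swap velocities; positions: p0=-4 p1=-4 p2=5 p3=10; velocities now: v0=-2 v1=-1 v2=1 v3=-1
Collision at t=15/2: particles 2 and 3 swap velocities; positions: p0=-9 p1=-13/2 p2=15/2 p3=15/2; velocities now: v0=-2 v1=-1 v2=-1 v3=1

Answer: 0,1 1,2 0,1 2,3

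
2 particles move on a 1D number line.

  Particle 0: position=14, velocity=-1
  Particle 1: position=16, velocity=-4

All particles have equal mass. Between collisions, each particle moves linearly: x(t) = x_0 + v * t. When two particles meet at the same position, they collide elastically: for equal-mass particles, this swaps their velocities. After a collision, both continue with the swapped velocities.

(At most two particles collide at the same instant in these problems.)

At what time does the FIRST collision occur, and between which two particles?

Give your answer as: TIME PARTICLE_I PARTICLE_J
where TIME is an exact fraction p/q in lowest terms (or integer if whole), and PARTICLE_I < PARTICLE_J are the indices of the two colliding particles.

Answer: 2/3 0 1

Derivation:
Pair (0,1): pos 14,16 vel -1,-4 -> gap=2, closing at 3/unit, collide at t=2/3
Earliest collision: t=2/3 between 0 and 1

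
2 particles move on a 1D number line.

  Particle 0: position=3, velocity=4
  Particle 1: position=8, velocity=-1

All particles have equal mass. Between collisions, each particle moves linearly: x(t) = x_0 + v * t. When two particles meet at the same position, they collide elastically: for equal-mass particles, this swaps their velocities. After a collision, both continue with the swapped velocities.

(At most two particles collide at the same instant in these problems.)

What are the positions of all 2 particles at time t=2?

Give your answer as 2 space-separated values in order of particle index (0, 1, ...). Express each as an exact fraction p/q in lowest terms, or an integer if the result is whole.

Collision at t=1: particles 0 and 1 swap velocities; positions: p0=7 p1=7; velocities now: v0=-1 v1=4
Advance to t=2 (no further collisions before then); velocities: v0=-1 v1=4; positions = 6 11

Answer: 6 11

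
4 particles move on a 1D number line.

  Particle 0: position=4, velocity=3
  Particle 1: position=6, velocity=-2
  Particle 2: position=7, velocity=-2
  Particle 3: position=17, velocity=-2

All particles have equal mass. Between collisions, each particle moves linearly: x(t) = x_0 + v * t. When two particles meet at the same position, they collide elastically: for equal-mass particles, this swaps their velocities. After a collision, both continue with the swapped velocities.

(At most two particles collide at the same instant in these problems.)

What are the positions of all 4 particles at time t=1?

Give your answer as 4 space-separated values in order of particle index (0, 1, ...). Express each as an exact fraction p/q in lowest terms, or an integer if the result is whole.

Answer: 4 5 7 15

Derivation:
Collision at t=2/5: particles 0 and 1 swap velocities; positions: p0=26/5 p1=26/5 p2=31/5 p3=81/5; velocities now: v0=-2 v1=3 v2=-2 v3=-2
Collision at t=3/5: particles 1 and 2 swap velocities; positions: p0=24/5 p1=29/5 p2=29/5 p3=79/5; velocities now: v0=-2 v1=-2 v2=3 v3=-2
Advance to t=1 (no further collisions before then); velocities: v0=-2 v1=-2 v2=3 v3=-2; positions = 4 5 7 15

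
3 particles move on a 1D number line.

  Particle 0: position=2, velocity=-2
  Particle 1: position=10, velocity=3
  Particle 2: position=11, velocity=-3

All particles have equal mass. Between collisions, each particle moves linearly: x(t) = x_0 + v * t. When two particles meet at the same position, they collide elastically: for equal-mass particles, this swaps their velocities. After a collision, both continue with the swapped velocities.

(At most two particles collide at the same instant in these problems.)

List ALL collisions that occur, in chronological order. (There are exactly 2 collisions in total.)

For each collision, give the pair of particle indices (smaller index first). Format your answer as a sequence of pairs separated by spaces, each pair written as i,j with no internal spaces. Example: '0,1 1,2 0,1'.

Answer: 1,2 0,1

Derivation:
Collision at t=1/6: particles 1 and 2 swap velocities; positions: p0=5/3 p1=21/2 p2=21/2; velocities now: v0=-2 v1=-3 v2=3
Collision at t=9: particles 0 and 1 swap velocities; positions: p0=-16 p1=-16 p2=37; velocities now: v0=-3 v1=-2 v2=3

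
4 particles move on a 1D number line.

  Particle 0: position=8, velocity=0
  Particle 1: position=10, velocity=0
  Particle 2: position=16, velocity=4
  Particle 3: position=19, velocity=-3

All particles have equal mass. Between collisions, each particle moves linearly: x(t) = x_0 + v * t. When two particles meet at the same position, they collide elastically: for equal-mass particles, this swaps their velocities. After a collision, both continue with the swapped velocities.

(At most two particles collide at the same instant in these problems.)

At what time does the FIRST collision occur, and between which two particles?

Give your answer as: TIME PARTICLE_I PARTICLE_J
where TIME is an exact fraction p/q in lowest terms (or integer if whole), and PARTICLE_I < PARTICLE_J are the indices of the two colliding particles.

Pair (0,1): pos 8,10 vel 0,0 -> not approaching (rel speed 0 <= 0)
Pair (1,2): pos 10,16 vel 0,4 -> not approaching (rel speed -4 <= 0)
Pair (2,3): pos 16,19 vel 4,-3 -> gap=3, closing at 7/unit, collide at t=3/7
Earliest collision: t=3/7 between 2 and 3

Answer: 3/7 2 3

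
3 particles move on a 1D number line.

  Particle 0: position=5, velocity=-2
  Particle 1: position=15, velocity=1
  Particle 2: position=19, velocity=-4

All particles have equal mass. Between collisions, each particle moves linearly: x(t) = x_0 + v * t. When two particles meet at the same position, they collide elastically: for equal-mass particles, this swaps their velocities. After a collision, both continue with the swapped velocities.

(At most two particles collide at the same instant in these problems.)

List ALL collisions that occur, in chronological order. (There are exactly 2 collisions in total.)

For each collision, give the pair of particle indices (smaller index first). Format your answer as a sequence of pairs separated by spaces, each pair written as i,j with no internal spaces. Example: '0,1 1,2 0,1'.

Answer: 1,2 0,1

Derivation:
Collision at t=4/5: particles 1 and 2 swap velocities; positions: p0=17/5 p1=79/5 p2=79/5; velocities now: v0=-2 v1=-4 v2=1
Collision at t=7: particles 0 and 1 swap velocities; positions: p0=-9 p1=-9 p2=22; velocities now: v0=-4 v1=-2 v2=1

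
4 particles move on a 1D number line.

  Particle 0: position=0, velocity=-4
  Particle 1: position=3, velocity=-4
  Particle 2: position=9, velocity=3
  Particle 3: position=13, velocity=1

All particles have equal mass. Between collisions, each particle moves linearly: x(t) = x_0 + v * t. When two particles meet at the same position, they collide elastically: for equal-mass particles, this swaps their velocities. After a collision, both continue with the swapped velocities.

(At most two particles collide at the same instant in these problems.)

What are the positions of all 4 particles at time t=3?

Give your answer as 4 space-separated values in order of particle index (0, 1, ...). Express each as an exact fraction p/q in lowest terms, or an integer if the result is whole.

Answer: -12 -9 16 18

Derivation:
Collision at t=2: particles 2 and 3 swap velocities; positions: p0=-8 p1=-5 p2=15 p3=15; velocities now: v0=-4 v1=-4 v2=1 v3=3
Advance to t=3 (no further collisions before then); velocities: v0=-4 v1=-4 v2=1 v3=3; positions = -12 -9 16 18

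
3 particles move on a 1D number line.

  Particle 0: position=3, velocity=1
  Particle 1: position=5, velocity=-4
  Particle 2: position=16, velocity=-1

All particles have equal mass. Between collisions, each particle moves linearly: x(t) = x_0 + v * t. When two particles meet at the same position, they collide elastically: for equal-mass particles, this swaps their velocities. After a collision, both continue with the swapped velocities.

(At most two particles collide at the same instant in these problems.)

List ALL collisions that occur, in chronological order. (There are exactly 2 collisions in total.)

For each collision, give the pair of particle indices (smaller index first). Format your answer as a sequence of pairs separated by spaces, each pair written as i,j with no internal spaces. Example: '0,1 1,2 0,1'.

Answer: 0,1 1,2

Derivation:
Collision at t=2/5: particles 0 and 1 swap velocities; positions: p0=17/5 p1=17/5 p2=78/5; velocities now: v0=-4 v1=1 v2=-1
Collision at t=13/2: particles 1 and 2 swap velocities; positions: p0=-21 p1=19/2 p2=19/2; velocities now: v0=-4 v1=-1 v2=1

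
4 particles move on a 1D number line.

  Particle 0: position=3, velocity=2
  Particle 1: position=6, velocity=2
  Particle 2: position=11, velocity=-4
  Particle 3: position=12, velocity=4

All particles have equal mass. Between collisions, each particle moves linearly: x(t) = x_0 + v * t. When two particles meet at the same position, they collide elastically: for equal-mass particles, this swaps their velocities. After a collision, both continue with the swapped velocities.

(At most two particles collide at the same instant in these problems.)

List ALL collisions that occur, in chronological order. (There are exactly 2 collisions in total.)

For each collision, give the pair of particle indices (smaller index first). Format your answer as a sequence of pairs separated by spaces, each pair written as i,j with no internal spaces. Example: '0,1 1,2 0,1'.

Answer: 1,2 0,1

Derivation:
Collision at t=5/6: particles 1 and 2 swap velocities; positions: p0=14/3 p1=23/3 p2=23/3 p3=46/3; velocities now: v0=2 v1=-4 v2=2 v3=4
Collision at t=4/3: particles 0 and 1 swap velocities; positions: p0=17/3 p1=17/3 p2=26/3 p3=52/3; velocities now: v0=-4 v1=2 v2=2 v3=4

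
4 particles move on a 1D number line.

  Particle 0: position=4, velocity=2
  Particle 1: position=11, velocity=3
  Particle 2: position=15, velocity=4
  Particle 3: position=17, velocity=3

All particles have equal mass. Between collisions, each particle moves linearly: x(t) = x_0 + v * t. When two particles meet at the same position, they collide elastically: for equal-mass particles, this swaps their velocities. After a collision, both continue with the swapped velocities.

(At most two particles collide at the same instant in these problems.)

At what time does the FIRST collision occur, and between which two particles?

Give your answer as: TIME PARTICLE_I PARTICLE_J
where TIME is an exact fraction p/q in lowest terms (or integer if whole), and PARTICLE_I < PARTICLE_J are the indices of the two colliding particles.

Answer: 2 2 3

Derivation:
Pair (0,1): pos 4,11 vel 2,3 -> not approaching (rel speed -1 <= 0)
Pair (1,2): pos 11,15 vel 3,4 -> not approaching (rel speed -1 <= 0)
Pair (2,3): pos 15,17 vel 4,3 -> gap=2, closing at 1/unit, collide at t=2
Earliest collision: t=2 between 2 and 3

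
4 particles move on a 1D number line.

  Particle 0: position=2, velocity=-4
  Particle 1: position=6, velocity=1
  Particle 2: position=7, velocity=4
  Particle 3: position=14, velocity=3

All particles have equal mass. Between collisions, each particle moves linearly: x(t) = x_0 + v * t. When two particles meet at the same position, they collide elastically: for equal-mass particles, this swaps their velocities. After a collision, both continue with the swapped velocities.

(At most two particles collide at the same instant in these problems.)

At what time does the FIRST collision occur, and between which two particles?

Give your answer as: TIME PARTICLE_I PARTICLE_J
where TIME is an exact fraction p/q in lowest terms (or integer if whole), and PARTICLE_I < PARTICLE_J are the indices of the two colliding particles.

Pair (0,1): pos 2,6 vel -4,1 -> not approaching (rel speed -5 <= 0)
Pair (1,2): pos 6,7 vel 1,4 -> not approaching (rel speed -3 <= 0)
Pair (2,3): pos 7,14 vel 4,3 -> gap=7, closing at 1/unit, collide at t=7
Earliest collision: t=7 between 2 and 3

Answer: 7 2 3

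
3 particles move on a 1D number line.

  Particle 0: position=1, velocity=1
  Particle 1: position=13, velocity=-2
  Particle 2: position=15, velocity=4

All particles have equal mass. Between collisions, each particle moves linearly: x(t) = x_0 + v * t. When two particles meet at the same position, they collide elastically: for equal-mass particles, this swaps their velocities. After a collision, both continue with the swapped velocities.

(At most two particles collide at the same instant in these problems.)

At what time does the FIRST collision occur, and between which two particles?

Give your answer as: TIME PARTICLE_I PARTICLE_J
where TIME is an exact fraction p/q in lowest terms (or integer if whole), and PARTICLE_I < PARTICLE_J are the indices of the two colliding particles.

Answer: 4 0 1

Derivation:
Pair (0,1): pos 1,13 vel 1,-2 -> gap=12, closing at 3/unit, collide at t=4
Pair (1,2): pos 13,15 vel -2,4 -> not approaching (rel speed -6 <= 0)
Earliest collision: t=4 between 0 and 1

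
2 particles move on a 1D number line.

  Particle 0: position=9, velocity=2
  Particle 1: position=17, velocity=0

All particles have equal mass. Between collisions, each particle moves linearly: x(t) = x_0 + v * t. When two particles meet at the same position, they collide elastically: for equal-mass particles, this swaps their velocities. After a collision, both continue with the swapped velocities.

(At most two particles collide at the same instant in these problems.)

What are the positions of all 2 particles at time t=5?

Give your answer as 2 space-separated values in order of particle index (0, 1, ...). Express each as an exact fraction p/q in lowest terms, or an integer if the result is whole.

Collision at t=4: particles 0 and 1 swap velocities; positions: p0=17 p1=17; velocities now: v0=0 v1=2
Advance to t=5 (no further collisions before then); velocities: v0=0 v1=2; positions = 17 19

Answer: 17 19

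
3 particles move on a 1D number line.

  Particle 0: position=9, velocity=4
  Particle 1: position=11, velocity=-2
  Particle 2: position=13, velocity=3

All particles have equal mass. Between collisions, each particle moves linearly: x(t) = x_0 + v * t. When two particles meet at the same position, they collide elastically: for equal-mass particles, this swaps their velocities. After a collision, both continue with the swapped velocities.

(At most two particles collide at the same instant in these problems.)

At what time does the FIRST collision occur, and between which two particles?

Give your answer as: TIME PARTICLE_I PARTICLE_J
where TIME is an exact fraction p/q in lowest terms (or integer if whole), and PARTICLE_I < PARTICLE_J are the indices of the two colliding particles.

Answer: 1/3 0 1

Derivation:
Pair (0,1): pos 9,11 vel 4,-2 -> gap=2, closing at 6/unit, collide at t=1/3
Pair (1,2): pos 11,13 vel -2,3 -> not approaching (rel speed -5 <= 0)
Earliest collision: t=1/3 between 0 and 1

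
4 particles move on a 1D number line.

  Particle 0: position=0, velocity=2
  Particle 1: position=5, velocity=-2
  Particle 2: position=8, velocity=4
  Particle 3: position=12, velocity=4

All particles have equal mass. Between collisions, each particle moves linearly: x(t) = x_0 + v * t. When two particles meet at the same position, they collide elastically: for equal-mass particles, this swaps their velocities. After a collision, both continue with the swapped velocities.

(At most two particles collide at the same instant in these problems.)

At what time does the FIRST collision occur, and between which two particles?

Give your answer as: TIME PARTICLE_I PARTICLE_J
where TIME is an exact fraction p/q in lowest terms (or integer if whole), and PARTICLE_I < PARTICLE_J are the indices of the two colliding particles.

Answer: 5/4 0 1

Derivation:
Pair (0,1): pos 0,5 vel 2,-2 -> gap=5, closing at 4/unit, collide at t=5/4
Pair (1,2): pos 5,8 vel -2,4 -> not approaching (rel speed -6 <= 0)
Pair (2,3): pos 8,12 vel 4,4 -> not approaching (rel speed 0 <= 0)
Earliest collision: t=5/4 between 0 and 1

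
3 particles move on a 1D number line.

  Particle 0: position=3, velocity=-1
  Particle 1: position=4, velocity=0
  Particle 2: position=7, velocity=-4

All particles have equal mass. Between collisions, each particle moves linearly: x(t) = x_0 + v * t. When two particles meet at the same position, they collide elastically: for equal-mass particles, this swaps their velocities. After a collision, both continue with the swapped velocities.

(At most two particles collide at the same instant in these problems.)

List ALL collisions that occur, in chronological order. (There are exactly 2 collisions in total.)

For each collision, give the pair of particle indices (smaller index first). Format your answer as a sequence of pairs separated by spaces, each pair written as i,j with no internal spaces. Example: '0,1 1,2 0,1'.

Answer: 1,2 0,1

Derivation:
Collision at t=3/4: particles 1 and 2 swap velocities; positions: p0=9/4 p1=4 p2=4; velocities now: v0=-1 v1=-4 v2=0
Collision at t=4/3: particles 0 and 1 swap velocities; positions: p0=5/3 p1=5/3 p2=4; velocities now: v0=-4 v1=-1 v2=0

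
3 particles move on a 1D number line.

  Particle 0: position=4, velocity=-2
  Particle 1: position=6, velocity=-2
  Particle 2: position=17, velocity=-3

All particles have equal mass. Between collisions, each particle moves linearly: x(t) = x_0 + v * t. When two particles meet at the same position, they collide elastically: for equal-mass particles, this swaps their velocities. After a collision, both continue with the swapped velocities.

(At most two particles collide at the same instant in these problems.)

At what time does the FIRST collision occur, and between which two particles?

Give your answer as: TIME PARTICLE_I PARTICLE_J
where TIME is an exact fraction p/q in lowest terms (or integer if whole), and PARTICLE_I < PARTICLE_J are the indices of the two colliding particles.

Answer: 11 1 2

Derivation:
Pair (0,1): pos 4,6 vel -2,-2 -> not approaching (rel speed 0 <= 0)
Pair (1,2): pos 6,17 vel -2,-3 -> gap=11, closing at 1/unit, collide at t=11
Earliest collision: t=11 between 1 and 2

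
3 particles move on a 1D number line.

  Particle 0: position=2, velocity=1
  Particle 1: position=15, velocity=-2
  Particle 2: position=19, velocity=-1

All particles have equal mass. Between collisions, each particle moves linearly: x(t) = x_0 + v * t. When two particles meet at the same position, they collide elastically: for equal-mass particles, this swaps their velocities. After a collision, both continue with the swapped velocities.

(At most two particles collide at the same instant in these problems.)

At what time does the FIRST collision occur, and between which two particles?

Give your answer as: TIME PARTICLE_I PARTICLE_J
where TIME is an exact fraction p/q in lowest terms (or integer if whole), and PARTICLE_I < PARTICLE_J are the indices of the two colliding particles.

Answer: 13/3 0 1

Derivation:
Pair (0,1): pos 2,15 vel 1,-2 -> gap=13, closing at 3/unit, collide at t=13/3
Pair (1,2): pos 15,19 vel -2,-1 -> not approaching (rel speed -1 <= 0)
Earliest collision: t=13/3 between 0 and 1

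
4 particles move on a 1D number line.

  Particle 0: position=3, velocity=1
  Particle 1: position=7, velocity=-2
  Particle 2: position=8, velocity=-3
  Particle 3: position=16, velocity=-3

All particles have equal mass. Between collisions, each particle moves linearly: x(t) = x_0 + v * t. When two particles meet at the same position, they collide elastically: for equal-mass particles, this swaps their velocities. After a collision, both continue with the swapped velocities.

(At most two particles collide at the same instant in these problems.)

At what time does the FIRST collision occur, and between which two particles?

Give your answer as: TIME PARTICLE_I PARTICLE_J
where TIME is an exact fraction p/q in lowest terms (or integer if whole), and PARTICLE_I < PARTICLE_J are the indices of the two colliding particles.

Pair (0,1): pos 3,7 vel 1,-2 -> gap=4, closing at 3/unit, collide at t=4/3
Pair (1,2): pos 7,8 vel -2,-3 -> gap=1, closing at 1/unit, collide at t=1
Pair (2,3): pos 8,16 vel -3,-3 -> not approaching (rel speed 0 <= 0)
Earliest collision: t=1 between 1 and 2

Answer: 1 1 2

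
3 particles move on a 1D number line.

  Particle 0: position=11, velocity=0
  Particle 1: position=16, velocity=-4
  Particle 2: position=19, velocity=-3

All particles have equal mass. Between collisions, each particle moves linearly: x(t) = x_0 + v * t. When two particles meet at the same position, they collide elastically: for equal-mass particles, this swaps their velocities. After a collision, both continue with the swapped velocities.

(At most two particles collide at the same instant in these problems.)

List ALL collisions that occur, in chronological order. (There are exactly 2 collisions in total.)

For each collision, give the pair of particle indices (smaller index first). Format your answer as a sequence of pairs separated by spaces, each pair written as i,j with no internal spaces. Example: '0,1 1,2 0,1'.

Collision at t=5/4: particles 0 and 1 swap velocities; positions: p0=11 p1=11 p2=61/4; velocities now: v0=-4 v1=0 v2=-3
Collision at t=8/3: particles 1 and 2 swap velocities; positions: p0=16/3 p1=11 p2=11; velocities now: v0=-4 v1=-3 v2=0

Answer: 0,1 1,2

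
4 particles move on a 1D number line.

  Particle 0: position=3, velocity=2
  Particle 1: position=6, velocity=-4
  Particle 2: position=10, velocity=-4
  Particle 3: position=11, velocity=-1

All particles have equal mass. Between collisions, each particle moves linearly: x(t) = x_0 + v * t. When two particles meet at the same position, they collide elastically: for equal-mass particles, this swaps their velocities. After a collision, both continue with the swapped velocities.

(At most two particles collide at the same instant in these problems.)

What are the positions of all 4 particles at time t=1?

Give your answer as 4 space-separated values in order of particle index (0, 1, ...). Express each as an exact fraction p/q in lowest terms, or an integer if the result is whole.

Collision at t=1/2: particles 0 and 1 swap velocities; positions: p0=4 p1=4 p2=8 p3=21/2; velocities now: v0=-4 v1=2 v2=-4 v3=-1
Advance to t=1 (no further collisions before then); velocities: v0=-4 v1=2 v2=-4 v3=-1; positions = 2 5 6 10

Answer: 2 5 6 10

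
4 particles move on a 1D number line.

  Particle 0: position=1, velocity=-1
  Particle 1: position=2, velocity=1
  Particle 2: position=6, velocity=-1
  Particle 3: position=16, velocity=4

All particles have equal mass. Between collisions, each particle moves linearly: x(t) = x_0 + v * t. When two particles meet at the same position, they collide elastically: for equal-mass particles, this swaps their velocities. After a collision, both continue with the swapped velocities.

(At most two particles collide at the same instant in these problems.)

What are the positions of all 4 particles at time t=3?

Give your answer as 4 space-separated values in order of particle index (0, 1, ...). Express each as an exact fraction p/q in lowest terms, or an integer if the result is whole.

Answer: -2 3 5 28

Derivation:
Collision at t=2: particles 1 and 2 swap velocities; positions: p0=-1 p1=4 p2=4 p3=24; velocities now: v0=-1 v1=-1 v2=1 v3=4
Advance to t=3 (no further collisions before then); velocities: v0=-1 v1=-1 v2=1 v3=4; positions = -2 3 5 28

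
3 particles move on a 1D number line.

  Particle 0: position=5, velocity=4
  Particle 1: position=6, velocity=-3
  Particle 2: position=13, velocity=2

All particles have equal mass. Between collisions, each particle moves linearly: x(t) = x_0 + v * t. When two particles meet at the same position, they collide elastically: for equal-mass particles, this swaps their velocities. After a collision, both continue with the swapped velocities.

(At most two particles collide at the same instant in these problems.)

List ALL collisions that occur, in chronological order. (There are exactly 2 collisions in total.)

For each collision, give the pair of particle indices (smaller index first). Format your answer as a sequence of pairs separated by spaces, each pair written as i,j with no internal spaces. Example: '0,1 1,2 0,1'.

Collision at t=1/7: particles 0 and 1 swap velocities; positions: p0=39/7 p1=39/7 p2=93/7; velocities now: v0=-3 v1=4 v2=2
Collision at t=4: particles 1 and 2 swap velocities; positions: p0=-6 p1=21 p2=21; velocities now: v0=-3 v1=2 v2=4

Answer: 0,1 1,2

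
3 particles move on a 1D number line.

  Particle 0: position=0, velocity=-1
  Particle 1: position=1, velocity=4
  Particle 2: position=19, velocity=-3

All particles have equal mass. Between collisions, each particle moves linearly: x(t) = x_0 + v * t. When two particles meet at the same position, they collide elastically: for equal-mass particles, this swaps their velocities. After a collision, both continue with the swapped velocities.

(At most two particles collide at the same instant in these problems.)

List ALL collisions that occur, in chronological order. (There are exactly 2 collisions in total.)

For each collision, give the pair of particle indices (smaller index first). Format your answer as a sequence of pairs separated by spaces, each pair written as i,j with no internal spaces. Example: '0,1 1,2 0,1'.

Collision at t=18/7: particles 1 and 2 swap velocities; positions: p0=-18/7 p1=79/7 p2=79/7; velocities now: v0=-1 v1=-3 v2=4
Collision at t=19/2: particles 0 and 1 swap velocities; positions: p0=-19/2 p1=-19/2 p2=39; velocities now: v0=-3 v1=-1 v2=4

Answer: 1,2 0,1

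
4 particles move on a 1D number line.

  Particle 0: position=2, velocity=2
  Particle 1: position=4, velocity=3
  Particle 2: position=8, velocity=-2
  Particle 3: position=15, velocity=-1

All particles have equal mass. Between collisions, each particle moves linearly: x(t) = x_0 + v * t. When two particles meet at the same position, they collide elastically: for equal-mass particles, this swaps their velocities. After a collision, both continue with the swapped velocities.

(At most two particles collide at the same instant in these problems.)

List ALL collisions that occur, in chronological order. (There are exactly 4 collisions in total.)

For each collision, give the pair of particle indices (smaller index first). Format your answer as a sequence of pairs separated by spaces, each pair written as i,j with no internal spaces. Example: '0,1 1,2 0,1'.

Collision at t=4/5: particles 1 and 2 swap velocities; positions: p0=18/5 p1=32/5 p2=32/5 p3=71/5; velocities now: v0=2 v1=-2 v2=3 v3=-1
Collision at t=3/2: particles 0 and 1 swap velocities; positions: p0=5 p1=5 p2=17/2 p3=27/2; velocities now: v0=-2 v1=2 v2=3 v3=-1
Collision at t=11/4: particles 2 and 3 swap velocities; positions: p0=5/2 p1=15/2 p2=49/4 p3=49/4; velocities now: v0=-2 v1=2 v2=-1 v3=3
Collision at t=13/3: particles 1 and 2 swap velocities; positions: p0=-2/3 p1=32/3 p2=32/3 p3=17; velocities now: v0=-2 v1=-1 v2=2 v3=3

Answer: 1,2 0,1 2,3 1,2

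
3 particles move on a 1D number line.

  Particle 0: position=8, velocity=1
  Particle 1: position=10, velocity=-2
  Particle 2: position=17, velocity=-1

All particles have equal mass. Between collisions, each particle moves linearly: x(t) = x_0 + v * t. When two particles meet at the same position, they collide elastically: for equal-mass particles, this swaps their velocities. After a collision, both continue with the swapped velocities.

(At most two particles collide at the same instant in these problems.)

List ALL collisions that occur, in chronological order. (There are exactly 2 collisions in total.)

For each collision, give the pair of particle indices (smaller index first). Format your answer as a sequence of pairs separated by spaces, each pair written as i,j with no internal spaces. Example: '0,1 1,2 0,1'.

Answer: 0,1 1,2

Derivation:
Collision at t=2/3: particles 0 and 1 swap velocities; positions: p0=26/3 p1=26/3 p2=49/3; velocities now: v0=-2 v1=1 v2=-1
Collision at t=9/2: particles 1 and 2 swap velocities; positions: p0=1 p1=25/2 p2=25/2; velocities now: v0=-2 v1=-1 v2=1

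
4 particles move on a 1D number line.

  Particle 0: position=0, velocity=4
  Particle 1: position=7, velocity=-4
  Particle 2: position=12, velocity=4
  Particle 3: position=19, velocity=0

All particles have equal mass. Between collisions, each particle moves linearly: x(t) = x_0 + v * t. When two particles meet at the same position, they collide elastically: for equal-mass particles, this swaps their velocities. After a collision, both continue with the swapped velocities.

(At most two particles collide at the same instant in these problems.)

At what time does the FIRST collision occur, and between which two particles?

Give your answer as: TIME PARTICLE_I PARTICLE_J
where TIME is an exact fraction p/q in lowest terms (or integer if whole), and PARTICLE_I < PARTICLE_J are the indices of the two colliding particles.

Pair (0,1): pos 0,7 vel 4,-4 -> gap=7, closing at 8/unit, collide at t=7/8
Pair (1,2): pos 7,12 vel -4,4 -> not approaching (rel speed -8 <= 0)
Pair (2,3): pos 12,19 vel 4,0 -> gap=7, closing at 4/unit, collide at t=7/4
Earliest collision: t=7/8 between 0 and 1

Answer: 7/8 0 1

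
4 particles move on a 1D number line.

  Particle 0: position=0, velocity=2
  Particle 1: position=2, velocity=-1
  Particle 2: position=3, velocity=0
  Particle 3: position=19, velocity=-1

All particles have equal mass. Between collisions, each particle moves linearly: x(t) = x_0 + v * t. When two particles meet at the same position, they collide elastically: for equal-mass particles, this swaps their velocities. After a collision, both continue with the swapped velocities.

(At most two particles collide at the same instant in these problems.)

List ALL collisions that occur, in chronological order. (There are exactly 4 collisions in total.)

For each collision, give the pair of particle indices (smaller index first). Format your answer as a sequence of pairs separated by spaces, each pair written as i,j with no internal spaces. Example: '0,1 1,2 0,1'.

Collision at t=2/3: particles 0 and 1 swap velocities; positions: p0=4/3 p1=4/3 p2=3 p3=55/3; velocities now: v0=-1 v1=2 v2=0 v3=-1
Collision at t=3/2: particles 1 and 2 swap velocities; positions: p0=1/2 p1=3 p2=3 p3=35/2; velocities now: v0=-1 v1=0 v2=2 v3=-1
Collision at t=19/3: particles 2 and 3 swap velocities; positions: p0=-13/3 p1=3 p2=38/3 p3=38/3; velocities now: v0=-1 v1=0 v2=-1 v3=2
Collision at t=16: particles 1 and 2 swap velocities; positions: p0=-14 p1=3 p2=3 p3=32; velocities now: v0=-1 v1=-1 v2=0 v3=2

Answer: 0,1 1,2 2,3 1,2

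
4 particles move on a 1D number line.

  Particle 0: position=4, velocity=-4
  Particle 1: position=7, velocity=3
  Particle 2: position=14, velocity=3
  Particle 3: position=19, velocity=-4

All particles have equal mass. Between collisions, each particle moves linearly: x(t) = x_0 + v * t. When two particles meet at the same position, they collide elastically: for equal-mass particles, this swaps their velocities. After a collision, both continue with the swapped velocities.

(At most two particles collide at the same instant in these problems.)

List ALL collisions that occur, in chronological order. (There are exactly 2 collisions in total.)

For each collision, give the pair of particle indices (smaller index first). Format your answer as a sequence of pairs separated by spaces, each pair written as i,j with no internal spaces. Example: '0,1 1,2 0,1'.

Collision at t=5/7: particles 2 and 3 swap velocities; positions: p0=8/7 p1=64/7 p2=113/7 p3=113/7; velocities now: v0=-4 v1=3 v2=-4 v3=3
Collision at t=12/7: particles 1 and 2 swap velocities; positions: p0=-20/7 p1=85/7 p2=85/7 p3=134/7; velocities now: v0=-4 v1=-4 v2=3 v3=3

Answer: 2,3 1,2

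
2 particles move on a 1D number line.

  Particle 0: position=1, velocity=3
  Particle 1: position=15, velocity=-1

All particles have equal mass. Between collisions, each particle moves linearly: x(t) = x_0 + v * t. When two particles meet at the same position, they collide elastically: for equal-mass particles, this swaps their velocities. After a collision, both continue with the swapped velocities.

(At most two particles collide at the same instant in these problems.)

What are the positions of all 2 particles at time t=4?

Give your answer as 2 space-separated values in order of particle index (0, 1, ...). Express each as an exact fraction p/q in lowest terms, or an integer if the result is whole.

Collision at t=7/2: particles 0 and 1 swap velocities; positions: p0=23/2 p1=23/2; velocities now: v0=-1 v1=3
Advance to t=4 (no further collisions before then); velocities: v0=-1 v1=3; positions = 11 13

Answer: 11 13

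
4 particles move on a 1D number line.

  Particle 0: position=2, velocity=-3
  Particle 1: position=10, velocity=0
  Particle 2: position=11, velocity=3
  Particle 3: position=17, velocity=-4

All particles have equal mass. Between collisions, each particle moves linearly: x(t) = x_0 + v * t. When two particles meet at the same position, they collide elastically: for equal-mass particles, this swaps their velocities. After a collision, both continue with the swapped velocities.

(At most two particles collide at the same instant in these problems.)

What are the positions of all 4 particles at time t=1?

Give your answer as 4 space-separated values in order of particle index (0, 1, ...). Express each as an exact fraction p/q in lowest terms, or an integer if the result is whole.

Answer: -1 10 13 14

Derivation:
Collision at t=6/7: particles 2 and 3 swap velocities; positions: p0=-4/7 p1=10 p2=95/7 p3=95/7; velocities now: v0=-3 v1=0 v2=-4 v3=3
Advance to t=1 (no further collisions before then); velocities: v0=-3 v1=0 v2=-4 v3=3; positions = -1 10 13 14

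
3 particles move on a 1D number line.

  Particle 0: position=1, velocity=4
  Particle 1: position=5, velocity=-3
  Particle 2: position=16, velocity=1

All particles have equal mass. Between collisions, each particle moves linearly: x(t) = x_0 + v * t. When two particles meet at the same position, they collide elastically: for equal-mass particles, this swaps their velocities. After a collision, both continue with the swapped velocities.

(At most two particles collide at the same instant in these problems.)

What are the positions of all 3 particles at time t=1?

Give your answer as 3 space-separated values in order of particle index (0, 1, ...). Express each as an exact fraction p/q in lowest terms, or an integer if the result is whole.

Collision at t=4/7: particles 0 and 1 swap velocities; positions: p0=23/7 p1=23/7 p2=116/7; velocities now: v0=-3 v1=4 v2=1
Advance to t=1 (no further collisions before then); velocities: v0=-3 v1=4 v2=1; positions = 2 5 17

Answer: 2 5 17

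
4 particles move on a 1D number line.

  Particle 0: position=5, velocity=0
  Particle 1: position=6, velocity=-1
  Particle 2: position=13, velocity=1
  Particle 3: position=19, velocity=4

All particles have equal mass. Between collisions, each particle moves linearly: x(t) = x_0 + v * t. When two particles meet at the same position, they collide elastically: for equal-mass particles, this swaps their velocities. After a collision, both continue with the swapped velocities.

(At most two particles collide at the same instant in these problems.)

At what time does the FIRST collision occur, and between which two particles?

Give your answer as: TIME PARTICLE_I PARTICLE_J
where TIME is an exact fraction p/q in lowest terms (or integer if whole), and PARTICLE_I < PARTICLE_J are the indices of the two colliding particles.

Pair (0,1): pos 5,6 vel 0,-1 -> gap=1, closing at 1/unit, collide at t=1
Pair (1,2): pos 6,13 vel -1,1 -> not approaching (rel speed -2 <= 0)
Pair (2,3): pos 13,19 vel 1,4 -> not approaching (rel speed -3 <= 0)
Earliest collision: t=1 between 0 and 1

Answer: 1 0 1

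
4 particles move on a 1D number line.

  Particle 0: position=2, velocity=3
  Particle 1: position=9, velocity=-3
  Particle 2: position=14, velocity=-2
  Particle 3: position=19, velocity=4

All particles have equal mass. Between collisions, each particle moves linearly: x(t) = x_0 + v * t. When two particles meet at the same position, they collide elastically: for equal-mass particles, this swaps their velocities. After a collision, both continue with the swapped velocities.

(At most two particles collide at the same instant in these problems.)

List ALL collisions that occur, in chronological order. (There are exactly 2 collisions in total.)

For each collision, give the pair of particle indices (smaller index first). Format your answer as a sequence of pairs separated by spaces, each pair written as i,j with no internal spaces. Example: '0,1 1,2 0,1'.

Collision at t=7/6: particles 0 and 1 swap velocities; positions: p0=11/2 p1=11/2 p2=35/3 p3=71/3; velocities now: v0=-3 v1=3 v2=-2 v3=4
Collision at t=12/5: particles 1 and 2 swap velocities; positions: p0=9/5 p1=46/5 p2=46/5 p3=143/5; velocities now: v0=-3 v1=-2 v2=3 v3=4

Answer: 0,1 1,2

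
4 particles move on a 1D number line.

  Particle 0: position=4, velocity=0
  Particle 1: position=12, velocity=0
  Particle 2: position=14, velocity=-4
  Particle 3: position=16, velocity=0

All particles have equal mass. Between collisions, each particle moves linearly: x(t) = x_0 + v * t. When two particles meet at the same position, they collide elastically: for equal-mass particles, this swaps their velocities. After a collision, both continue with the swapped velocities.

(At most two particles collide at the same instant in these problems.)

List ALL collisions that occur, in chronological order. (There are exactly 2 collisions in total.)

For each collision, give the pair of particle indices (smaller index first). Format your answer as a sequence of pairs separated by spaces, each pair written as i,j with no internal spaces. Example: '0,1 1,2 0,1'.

Collision at t=1/2: particles 1 and 2 swap velocities; positions: p0=4 p1=12 p2=12 p3=16; velocities now: v0=0 v1=-4 v2=0 v3=0
Collision at t=5/2: particles 0 and 1 swap velocities; positions: p0=4 p1=4 p2=12 p3=16; velocities now: v0=-4 v1=0 v2=0 v3=0

Answer: 1,2 0,1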